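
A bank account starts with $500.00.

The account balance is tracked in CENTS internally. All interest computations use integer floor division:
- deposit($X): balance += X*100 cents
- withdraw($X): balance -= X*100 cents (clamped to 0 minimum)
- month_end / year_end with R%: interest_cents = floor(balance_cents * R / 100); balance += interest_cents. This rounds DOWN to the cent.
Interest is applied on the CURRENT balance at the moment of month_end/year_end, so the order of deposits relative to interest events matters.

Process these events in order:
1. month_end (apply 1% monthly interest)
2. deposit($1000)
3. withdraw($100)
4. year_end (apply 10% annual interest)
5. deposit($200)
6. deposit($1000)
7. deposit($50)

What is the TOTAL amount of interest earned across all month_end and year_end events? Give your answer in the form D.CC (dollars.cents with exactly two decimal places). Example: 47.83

Answer: 145.50

Derivation:
After 1 (month_end (apply 1% monthly interest)): balance=$505.00 total_interest=$5.00
After 2 (deposit($1000)): balance=$1505.00 total_interest=$5.00
After 3 (withdraw($100)): balance=$1405.00 total_interest=$5.00
After 4 (year_end (apply 10% annual interest)): balance=$1545.50 total_interest=$145.50
After 5 (deposit($200)): balance=$1745.50 total_interest=$145.50
After 6 (deposit($1000)): balance=$2745.50 total_interest=$145.50
After 7 (deposit($50)): balance=$2795.50 total_interest=$145.50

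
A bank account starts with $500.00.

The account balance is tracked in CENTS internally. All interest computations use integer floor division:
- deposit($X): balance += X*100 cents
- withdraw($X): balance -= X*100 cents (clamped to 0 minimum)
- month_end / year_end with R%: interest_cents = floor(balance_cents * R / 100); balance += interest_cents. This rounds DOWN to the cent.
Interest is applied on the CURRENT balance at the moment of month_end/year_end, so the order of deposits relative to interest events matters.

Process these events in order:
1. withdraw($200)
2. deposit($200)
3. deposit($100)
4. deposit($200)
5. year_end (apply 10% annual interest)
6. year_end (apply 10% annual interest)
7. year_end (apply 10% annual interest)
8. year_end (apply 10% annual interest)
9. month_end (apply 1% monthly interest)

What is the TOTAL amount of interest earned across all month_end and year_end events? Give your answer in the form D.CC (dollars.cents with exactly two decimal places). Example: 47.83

Answer: 382.99

Derivation:
After 1 (withdraw($200)): balance=$300.00 total_interest=$0.00
After 2 (deposit($200)): balance=$500.00 total_interest=$0.00
After 3 (deposit($100)): balance=$600.00 total_interest=$0.00
After 4 (deposit($200)): balance=$800.00 total_interest=$0.00
After 5 (year_end (apply 10% annual interest)): balance=$880.00 total_interest=$80.00
After 6 (year_end (apply 10% annual interest)): balance=$968.00 total_interest=$168.00
After 7 (year_end (apply 10% annual interest)): balance=$1064.80 total_interest=$264.80
After 8 (year_end (apply 10% annual interest)): balance=$1171.28 total_interest=$371.28
After 9 (month_end (apply 1% monthly interest)): balance=$1182.99 total_interest=$382.99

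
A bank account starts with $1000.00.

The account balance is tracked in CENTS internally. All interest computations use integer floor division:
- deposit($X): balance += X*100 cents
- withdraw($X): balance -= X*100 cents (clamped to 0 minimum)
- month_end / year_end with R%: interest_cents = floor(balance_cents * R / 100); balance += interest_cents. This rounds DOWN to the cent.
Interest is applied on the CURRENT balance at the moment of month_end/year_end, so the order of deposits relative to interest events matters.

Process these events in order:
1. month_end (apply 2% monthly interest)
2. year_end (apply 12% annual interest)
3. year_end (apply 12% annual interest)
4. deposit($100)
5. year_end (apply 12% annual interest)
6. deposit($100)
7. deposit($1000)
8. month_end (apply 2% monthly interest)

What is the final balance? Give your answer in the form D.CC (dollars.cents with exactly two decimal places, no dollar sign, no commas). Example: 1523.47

After 1 (month_end (apply 2% monthly interest)): balance=$1020.00 total_interest=$20.00
After 2 (year_end (apply 12% annual interest)): balance=$1142.40 total_interest=$142.40
After 3 (year_end (apply 12% annual interest)): balance=$1279.48 total_interest=$279.48
After 4 (deposit($100)): balance=$1379.48 total_interest=$279.48
After 5 (year_end (apply 12% annual interest)): balance=$1545.01 total_interest=$445.01
After 6 (deposit($100)): balance=$1645.01 total_interest=$445.01
After 7 (deposit($1000)): balance=$2645.01 total_interest=$445.01
After 8 (month_end (apply 2% monthly interest)): balance=$2697.91 total_interest=$497.91

Answer: 2697.91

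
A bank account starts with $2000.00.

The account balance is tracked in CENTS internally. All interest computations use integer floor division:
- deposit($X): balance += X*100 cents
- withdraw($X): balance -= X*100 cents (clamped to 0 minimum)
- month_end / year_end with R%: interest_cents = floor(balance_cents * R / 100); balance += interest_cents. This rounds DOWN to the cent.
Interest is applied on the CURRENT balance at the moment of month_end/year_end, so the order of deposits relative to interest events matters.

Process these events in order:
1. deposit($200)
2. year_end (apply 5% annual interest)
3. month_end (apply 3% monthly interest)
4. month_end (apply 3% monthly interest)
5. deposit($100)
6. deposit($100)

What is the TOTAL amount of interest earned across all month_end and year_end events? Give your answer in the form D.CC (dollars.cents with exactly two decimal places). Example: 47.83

After 1 (deposit($200)): balance=$2200.00 total_interest=$0.00
After 2 (year_end (apply 5% annual interest)): balance=$2310.00 total_interest=$110.00
After 3 (month_end (apply 3% monthly interest)): balance=$2379.30 total_interest=$179.30
After 4 (month_end (apply 3% monthly interest)): balance=$2450.67 total_interest=$250.67
After 5 (deposit($100)): balance=$2550.67 total_interest=$250.67
After 6 (deposit($100)): balance=$2650.67 total_interest=$250.67

Answer: 250.67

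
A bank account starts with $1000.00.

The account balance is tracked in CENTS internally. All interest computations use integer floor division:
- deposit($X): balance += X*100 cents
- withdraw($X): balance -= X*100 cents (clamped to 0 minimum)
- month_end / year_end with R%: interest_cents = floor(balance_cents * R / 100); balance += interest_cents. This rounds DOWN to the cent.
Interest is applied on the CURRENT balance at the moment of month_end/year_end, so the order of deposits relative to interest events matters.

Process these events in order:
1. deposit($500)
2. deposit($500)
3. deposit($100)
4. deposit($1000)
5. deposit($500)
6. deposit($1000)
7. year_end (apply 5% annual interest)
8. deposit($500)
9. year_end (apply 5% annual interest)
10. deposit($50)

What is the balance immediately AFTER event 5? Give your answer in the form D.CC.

After 1 (deposit($500)): balance=$1500.00 total_interest=$0.00
After 2 (deposit($500)): balance=$2000.00 total_interest=$0.00
After 3 (deposit($100)): balance=$2100.00 total_interest=$0.00
After 4 (deposit($1000)): balance=$3100.00 total_interest=$0.00
After 5 (deposit($500)): balance=$3600.00 total_interest=$0.00

Answer: 3600.00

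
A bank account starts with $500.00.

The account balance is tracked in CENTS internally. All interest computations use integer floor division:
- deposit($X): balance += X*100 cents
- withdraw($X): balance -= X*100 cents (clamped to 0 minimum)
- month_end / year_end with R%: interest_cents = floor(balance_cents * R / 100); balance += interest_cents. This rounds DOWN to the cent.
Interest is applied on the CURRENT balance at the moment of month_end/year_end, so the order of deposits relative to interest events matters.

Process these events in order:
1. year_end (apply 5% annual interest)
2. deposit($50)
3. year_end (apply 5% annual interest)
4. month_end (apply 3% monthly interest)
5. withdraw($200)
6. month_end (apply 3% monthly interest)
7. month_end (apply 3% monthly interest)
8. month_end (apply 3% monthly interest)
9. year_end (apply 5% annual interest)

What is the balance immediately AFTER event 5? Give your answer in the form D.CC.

Answer: 421.86

Derivation:
After 1 (year_end (apply 5% annual interest)): balance=$525.00 total_interest=$25.00
After 2 (deposit($50)): balance=$575.00 total_interest=$25.00
After 3 (year_end (apply 5% annual interest)): balance=$603.75 total_interest=$53.75
After 4 (month_end (apply 3% monthly interest)): balance=$621.86 total_interest=$71.86
After 5 (withdraw($200)): balance=$421.86 total_interest=$71.86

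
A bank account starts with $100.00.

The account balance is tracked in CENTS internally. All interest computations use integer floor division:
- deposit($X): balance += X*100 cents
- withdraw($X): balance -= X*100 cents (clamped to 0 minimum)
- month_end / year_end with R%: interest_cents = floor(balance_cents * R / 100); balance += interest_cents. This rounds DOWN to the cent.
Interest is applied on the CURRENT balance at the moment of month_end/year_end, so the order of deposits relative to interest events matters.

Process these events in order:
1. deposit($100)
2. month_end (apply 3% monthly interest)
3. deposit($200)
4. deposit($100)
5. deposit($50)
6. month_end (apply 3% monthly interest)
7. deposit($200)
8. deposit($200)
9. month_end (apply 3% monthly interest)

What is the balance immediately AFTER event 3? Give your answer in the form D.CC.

Answer: 406.00

Derivation:
After 1 (deposit($100)): balance=$200.00 total_interest=$0.00
After 2 (month_end (apply 3% monthly interest)): balance=$206.00 total_interest=$6.00
After 3 (deposit($200)): balance=$406.00 total_interest=$6.00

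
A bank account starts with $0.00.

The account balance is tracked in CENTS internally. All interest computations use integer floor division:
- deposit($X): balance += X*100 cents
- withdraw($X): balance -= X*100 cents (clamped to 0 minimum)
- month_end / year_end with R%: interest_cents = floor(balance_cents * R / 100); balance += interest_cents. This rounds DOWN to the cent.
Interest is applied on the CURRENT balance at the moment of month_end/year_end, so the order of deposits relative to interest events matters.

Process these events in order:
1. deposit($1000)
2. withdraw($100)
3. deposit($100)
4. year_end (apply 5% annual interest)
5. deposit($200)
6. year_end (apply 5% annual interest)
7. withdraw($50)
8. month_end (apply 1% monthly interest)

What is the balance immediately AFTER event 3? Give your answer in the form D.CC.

After 1 (deposit($1000)): balance=$1000.00 total_interest=$0.00
After 2 (withdraw($100)): balance=$900.00 total_interest=$0.00
After 3 (deposit($100)): balance=$1000.00 total_interest=$0.00

Answer: 1000.00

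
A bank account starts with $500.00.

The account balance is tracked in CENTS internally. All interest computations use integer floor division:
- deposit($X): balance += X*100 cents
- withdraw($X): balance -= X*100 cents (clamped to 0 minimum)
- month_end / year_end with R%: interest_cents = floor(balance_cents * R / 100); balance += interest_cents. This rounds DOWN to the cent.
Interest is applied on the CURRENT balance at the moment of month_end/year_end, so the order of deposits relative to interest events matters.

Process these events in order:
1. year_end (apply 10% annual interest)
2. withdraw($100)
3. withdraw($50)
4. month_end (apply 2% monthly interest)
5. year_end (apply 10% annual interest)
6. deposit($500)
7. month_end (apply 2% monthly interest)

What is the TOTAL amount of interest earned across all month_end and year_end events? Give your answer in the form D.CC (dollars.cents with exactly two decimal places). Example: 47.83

After 1 (year_end (apply 10% annual interest)): balance=$550.00 total_interest=$50.00
After 2 (withdraw($100)): balance=$450.00 total_interest=$50.00
After 3 (withdraw($50)): balance=$400.00 total_interest=$50.00
After 4 (month_end (apply 2% monthly interest)): balance=$408.00 total_interest=$58.00
After 5 (year_end (apply 10% annual interest)): balance=$448.80 total_interest=$98.80
After 6 (deposit($500)): balance=$948.80 total_interest=$98.80
After 7 (month_end (apply 2% monthly interest)): balance=$967.77 total_interest=$117.77

Answer: 117.77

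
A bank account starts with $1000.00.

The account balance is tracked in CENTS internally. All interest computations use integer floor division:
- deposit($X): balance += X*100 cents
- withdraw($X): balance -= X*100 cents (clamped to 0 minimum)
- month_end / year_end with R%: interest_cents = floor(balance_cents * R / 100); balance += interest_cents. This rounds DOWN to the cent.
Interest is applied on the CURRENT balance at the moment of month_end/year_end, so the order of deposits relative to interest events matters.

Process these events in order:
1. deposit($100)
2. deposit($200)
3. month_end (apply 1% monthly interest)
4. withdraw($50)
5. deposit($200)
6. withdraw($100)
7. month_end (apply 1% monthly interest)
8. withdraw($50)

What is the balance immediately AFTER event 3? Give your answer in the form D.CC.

After 1 (deposit($100)): balance=$1100.00 total_interest=$0.00
After 2 (deposit($200)): balance=$1300.00 total_interest=$0.00
After 3 (month_end (apply 1% monthly interest)): balance=$1313.00 total_interest=$13.00

Answer: 1313.00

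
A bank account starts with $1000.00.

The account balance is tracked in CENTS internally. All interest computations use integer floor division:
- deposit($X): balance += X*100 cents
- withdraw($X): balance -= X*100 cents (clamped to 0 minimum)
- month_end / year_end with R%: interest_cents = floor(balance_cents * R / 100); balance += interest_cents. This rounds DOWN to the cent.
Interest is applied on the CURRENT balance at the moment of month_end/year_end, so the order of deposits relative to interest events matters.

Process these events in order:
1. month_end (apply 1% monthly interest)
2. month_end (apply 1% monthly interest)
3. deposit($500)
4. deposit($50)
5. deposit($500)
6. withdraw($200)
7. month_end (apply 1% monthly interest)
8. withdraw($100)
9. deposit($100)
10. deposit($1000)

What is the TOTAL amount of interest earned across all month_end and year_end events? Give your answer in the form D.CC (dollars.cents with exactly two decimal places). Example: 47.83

After 1 (month_end (apply 1% monthly interest)): balance=$1010.00 total_interest=$10.00
After 2 (month_end (apply 1% monthly interest)): balance=$1020.10 total_interest=$20.10
After 3 (deposit($500)): balance=$1520.10 total_interest=$20.10
After 4 (deposit($50)): balance=$1570.10 total_interest=$20.10
After 5 (deposit($500)): balance=$2070.10 total_interest=$20.10
After 6 (withdraw($200)): balance=$1870.10 total_interest=$20.10
After 7 (month_end (apply 1% monthly interest)): balance=$1888.80 total_interest=$38.80
After 8 (withdraw($100)): balance=$1788.80 total_interest=$38.80
After 9 (deposit($100)): balance=$1888.80 total_interest=$38.80
After 10 (deposit($1000)): balance=$2888.80 total_interest=$38.80

Answer: 38.80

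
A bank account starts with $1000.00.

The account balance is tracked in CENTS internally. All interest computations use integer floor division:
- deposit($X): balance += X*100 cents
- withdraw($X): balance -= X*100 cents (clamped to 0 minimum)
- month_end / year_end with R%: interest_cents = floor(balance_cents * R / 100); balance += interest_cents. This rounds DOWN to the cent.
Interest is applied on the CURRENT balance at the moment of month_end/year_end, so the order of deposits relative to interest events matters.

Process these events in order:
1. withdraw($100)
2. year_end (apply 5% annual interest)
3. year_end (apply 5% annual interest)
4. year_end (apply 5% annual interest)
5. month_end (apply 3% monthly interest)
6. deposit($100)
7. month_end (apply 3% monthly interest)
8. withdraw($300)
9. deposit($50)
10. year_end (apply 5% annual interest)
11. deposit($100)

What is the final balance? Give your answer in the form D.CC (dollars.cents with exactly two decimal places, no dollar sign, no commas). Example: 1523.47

After 1 (withdraw($100)): balance=$900.00 total_interest=$0.00
After 2 (year_end (apply 5% annual interest)): balance=$945.00 total_interest=$45.00
After 3 (year_end (apply 5% annual interest)): balance=$992.25 total_interest=$92.25
After 4 (year_end (apply 5% annual interest)): balance=$1041.86 total_interest=$141.86
After 5 (month_end (apply 3% monthly interest)): balance=$1073.11 total_interest=$173.11
After 6 (deposit($100)): balance=$1173.11 total_interest=$173.11
After 7 (month_end (apply 3% monthly interest)): balance=$1208.30 total_interest=$208.30
After 8 (withdraw($300)): balance=$908.30 total_interest=$208.30
After 9 (deposit($50)): balance=$958.30 total_interest=$208.30
After 10 (year_end (apply 5% annual interest)): balance=$1006.21 total_interest=$256.21
After 11 (deposit($100)): balance=$1106.21 total_interest=$256.21

Answer: 1106.21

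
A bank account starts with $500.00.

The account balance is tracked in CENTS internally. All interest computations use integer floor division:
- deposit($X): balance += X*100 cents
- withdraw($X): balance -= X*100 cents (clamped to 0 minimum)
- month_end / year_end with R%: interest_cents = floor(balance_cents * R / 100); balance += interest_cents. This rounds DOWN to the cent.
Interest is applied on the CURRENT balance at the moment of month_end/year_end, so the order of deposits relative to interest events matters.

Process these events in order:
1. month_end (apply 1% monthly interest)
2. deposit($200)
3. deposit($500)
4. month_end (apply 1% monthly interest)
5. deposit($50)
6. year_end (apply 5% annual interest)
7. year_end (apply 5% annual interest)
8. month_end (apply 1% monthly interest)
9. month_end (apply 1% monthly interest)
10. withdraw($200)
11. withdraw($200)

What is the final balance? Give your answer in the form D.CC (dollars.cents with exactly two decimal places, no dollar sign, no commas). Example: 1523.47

After 1 (month_end (apply 1% monthly interest)): balance=$505.00 total_interest=$5.00
After 2 (deposit($200)): balance=$705.00 total_interest=$5.00
After 3 (deposit($500)): balance=$1205.00 total_interest=$5.00
After 4 (month_end (apply 1% monthly interest)): balance=$1217.05 total_interest=$17.05
After 5 (deposit($50)): balance=$1267.05 total_interest=$17.05
After 6 (year_end (apply 5% annual interest)): balance=$1330.40 total_interest=$80.40
After 7 (year_end (apply 5% annual interest)): balance=$1396.92 total_interest=$146.92
After 8 (month_end (apply 1% monthly interest)): balance=$1410.88 total_interest=$160.88
After 9 (month_end (apply 1% monthly interest)): balance=$1424.98 total_interest=$174.98
After 10 (withdraw($200)): balance=$1224.98 total_interest=$174.98
After 11 (withdraw($200)): balance=$1024.98 total_interest=$174.98

Answer: 1024.98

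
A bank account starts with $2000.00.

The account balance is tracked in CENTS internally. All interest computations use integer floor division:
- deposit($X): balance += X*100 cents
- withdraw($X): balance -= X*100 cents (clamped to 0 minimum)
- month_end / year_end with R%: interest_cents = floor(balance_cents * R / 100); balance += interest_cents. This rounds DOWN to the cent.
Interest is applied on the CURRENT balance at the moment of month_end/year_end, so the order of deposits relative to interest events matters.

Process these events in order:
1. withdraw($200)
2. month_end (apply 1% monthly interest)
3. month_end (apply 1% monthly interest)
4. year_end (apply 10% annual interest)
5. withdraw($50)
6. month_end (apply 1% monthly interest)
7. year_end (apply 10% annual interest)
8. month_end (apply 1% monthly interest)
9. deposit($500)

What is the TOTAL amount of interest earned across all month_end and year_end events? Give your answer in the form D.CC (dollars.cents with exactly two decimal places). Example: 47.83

Answer: 460.30

Derivation:
After 1 (withdraw($200)): balance=$1800.00 total_interest=$0.00
After 2 (month_end (apply 1% monthly interest)): balance=$1818.00 total_interest=$18.00
After 3 (month_end (apply 1% monthly interest)): balance=$1836.18 total_interest=$36.18
After 4 (year_end (apply 10% annual interest)): balance=$2019.79 total_interest=$219.79
After 5 (withdraw($50)): balance=$1969.79 total_interest=$219.79
After 6 (month_end (apply 1% monthly interest)): balance=$1989.48 total_interest=$239.48
After 7 (year_end (apply 10% annual interest)): balance=$2188.42 total_interest=$438.42
After 8 (month_end (apply 1% monthly interest)): balance=$2210.30 total_interest=$460.30
After 9 (deposit($500)): balance=$2710.30 total_interest=$460.30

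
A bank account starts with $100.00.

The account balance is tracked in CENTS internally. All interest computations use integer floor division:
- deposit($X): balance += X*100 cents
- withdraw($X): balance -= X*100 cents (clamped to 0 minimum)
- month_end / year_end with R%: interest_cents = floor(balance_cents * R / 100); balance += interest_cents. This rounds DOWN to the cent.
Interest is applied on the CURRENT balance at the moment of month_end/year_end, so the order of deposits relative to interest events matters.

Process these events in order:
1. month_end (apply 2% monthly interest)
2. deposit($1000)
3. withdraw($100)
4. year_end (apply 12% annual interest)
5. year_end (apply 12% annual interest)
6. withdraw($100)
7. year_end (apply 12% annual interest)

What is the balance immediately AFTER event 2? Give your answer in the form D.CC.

After 1 (month_end (apply 2% monthly interest)): balance=$102.00 total_interest=$2.00
After 2 (deposit($1000)): balance=$1102.00 total_interest=$2.00

Answer: 1102.00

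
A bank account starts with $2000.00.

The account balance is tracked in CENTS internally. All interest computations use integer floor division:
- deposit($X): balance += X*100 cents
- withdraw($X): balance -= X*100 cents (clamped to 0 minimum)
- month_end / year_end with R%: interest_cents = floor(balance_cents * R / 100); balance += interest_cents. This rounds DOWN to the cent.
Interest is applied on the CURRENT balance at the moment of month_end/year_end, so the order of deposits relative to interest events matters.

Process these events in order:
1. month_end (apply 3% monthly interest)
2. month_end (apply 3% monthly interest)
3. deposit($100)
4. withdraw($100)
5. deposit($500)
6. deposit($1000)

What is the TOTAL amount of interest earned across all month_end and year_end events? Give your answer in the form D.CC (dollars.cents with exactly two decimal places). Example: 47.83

After 1 (month_end (apply 3% monthly interest)): balance=$2060.00 total_interest=$60.00
After 2 (month_end (apply 3% monthly interest)): balance=$2121.80 total_interest=$121.80
After 3 (deposit($100)): balance=$2221.80 total_interest=$121.80
After 4 (withdraw($100)): balance=$2121.80 total_interest=$121.80
After 5 (deposit($500)): balance=$2621.80 total_interest=$121.80
After 6 (deposit($1000)): balance=$3621.80 total_interest=$121.80

Answer: 121.80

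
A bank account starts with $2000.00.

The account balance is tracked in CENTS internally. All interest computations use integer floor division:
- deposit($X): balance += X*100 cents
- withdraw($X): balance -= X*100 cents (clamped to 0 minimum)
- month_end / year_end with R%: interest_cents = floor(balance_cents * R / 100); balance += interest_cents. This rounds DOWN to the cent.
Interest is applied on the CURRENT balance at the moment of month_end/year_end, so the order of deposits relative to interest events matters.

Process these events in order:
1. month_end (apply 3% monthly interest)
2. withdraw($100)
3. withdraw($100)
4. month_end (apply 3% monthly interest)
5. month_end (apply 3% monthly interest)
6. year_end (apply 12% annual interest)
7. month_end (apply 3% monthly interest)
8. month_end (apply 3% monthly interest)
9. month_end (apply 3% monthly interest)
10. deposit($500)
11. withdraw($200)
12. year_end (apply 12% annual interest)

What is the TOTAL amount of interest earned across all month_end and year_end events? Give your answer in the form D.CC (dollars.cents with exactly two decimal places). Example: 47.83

After 1 (month_end (apply 3% monthly interest)): balance=$2060.00 total_interest=$60.00
After 2 (withdraw($100)): balance=$1960.00 total_interest=$60.00
After 3 (withdraw($100)): balance=$1860.00 total_interest=$60.00
After 4 (month_end (apply 3% monthly interest)): balance=$1915.80 total_interest=$115.80
After 5 (month_end (apply 3% monthly interest)): balance=$1973.27 total_interest=$173.27
After 6 (year_end (apply 12% annual interest)): balance=$2210.06 total_interest=$410.06
After 7 (month_end (apply 3% monthly interest)): balance=$2276.36 total_interest=$476.36
After 8 (month_end (apply 3% monthly interest)): balance=$2344.65 total_interest=$544.65
After 9 (month_end (apply 3% monthly interest)): balance=$2414.98 total_interest=$614.98
After 10 (deposit($500)): balance=$2914.98 total_interest=$614.98
After 11 (withdraw($200)): balance=$2714.98 total_interest=$614.98
After 12 (year_end (apply 12% annual interest)): balance=$3040.77 total_interest=$940.77

Answer: 940.77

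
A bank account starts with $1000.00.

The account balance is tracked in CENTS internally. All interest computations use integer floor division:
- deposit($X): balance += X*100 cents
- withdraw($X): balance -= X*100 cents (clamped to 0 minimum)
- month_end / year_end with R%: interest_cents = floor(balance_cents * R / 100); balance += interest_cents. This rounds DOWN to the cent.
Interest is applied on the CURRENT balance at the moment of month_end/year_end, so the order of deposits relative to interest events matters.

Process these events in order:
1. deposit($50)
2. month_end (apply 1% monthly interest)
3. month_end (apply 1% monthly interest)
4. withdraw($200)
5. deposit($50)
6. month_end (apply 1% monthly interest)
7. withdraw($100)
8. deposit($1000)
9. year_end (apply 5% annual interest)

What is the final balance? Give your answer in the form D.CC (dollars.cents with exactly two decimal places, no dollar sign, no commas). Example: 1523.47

After 1 (deposit($50)): balance=$1050.00 total_interest=$0.00
After 2 (month_end (apply 1% monthly interest)): balance=$1060.50 total_interest=$10.50
After 3 (month_end (apply 1% monthly interest)): balance=$1071.10 total_interest=$21.10
After 4 (withdraw($200)): balance=$871.10 total_interest=$21.10
After 5 (deposit($50)): balance=$921.10 total_interest=$21.10
After 6 (month_end (apply 1% monthly interest)): balance=$930.31 total_interest=$30.31
After 7 (withdraw($100)): balance=$830.31 total_interest=$30.31
After 8 (deposit($1000)): balance=$1830.31 total_interest=$30.31
After 9 (year_end (apply 5% annual interest)): balance=$1921.82 total_interest=$121.82

Answer: 1921.82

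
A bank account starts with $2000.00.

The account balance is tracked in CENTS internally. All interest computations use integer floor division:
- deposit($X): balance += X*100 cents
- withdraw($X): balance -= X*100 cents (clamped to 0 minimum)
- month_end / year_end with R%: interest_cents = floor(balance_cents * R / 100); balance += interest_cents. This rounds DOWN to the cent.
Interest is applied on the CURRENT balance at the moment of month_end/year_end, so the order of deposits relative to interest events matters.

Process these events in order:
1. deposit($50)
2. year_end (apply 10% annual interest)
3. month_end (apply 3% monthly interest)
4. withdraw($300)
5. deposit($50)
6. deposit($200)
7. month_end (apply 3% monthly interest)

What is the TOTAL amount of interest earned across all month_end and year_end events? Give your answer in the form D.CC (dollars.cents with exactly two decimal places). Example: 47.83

After 1 (deposit($50)): balance=$2050.00 total_interest=$0.00
After 2 (year_end (apply 10% annual interest)): balance=$2255.00 total_interest=$205.00
After 3 (month_end (apply 3% monthly interest)): balance=$2322.65 total_interest=$272.65
After 4 (withdraw($300)): balance=$2022.65 total_interest=$272.65
After 5 (deposit($50)): balance=$2072.65 total_interest=$272.65
After 6 (deposit($200)): balance=$2272.65 total_interest=$272.65
After 7 (month_end (apply 3% monthly interest)): balance=$2340.82 total_interest=$340.82

Answer: 340.82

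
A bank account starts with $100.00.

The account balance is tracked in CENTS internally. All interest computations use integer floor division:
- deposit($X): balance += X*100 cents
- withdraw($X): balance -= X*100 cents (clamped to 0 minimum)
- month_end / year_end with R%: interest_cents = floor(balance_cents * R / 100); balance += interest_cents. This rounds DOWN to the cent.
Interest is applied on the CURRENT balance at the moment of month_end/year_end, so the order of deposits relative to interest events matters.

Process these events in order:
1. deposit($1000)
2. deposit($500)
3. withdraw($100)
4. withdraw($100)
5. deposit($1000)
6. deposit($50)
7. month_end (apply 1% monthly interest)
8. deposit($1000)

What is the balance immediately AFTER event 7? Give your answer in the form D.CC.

Answer: 2474.50

Derivation:
After 1 (deposit($1000)): balance=$1100.00 total_interest=$0.00
After 2 (deposit($500)): balance=$1600.00 total_interest=$0.00
After 3 (withdraw($100)): balance=$1500.00 total_interest=$0.00
After 4 (withdraw($100)): balance=$1400.00 total_interest=$0.00
After 5 (deposit($1000)): balance=$2400.00 total_interest=$0.00
After 6 (deposit($50)): balance=$2450.00 total_interest=$0.00
After 7 (month_end (apply 1% monthly interest)): balance=$2474.50 total_interest=$24.50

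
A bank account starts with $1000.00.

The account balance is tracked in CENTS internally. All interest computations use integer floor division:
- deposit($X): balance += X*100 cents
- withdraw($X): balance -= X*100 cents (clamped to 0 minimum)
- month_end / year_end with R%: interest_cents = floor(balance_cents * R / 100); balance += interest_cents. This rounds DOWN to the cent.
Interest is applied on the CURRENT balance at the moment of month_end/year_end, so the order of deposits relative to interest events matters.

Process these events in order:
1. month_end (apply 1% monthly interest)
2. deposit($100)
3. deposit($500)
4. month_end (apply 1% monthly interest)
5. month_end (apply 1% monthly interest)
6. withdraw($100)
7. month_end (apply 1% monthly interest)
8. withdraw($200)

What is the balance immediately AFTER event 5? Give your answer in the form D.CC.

After 1 (month_end (apply 1% monthly interest)): balance=$1010.00 total_interest=$10.00
After 2 (deposit($100)): balance=$1110.00 total_interest=$10.00
After 3 (deposit($500)): balance=$1610.00 total_interest=$10.00
After 4 (month_end (apply 1% monthly interest)): balance=$1626.10 total_interest=$26.10
After 5 (month_end (apply 1% monthly interest)): balance=$1642.36 total_interest=$42.36

Answer: 1642.36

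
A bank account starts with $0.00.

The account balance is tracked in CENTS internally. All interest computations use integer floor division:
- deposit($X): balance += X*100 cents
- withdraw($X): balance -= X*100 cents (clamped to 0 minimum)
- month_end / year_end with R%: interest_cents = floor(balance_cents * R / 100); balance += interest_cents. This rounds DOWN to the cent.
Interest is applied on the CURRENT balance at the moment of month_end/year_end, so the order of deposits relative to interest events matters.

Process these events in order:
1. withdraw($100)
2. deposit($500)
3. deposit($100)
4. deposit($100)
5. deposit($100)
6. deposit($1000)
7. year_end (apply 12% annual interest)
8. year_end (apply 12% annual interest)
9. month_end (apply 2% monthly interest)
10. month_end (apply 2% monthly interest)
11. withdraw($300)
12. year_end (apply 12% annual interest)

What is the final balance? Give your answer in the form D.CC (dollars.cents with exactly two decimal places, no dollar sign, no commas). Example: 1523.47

Answer: 2295.02

Derivation:
After 1 (withdraw($100)): balance=$0.00 total_interest=$0.00
After 2 (deposit($500)): balance=$500.00 total_interest=$0.00
After 3 (deposit($100)): balance=$600.00 total_interest=$0.00
After 4 (deposit($100)): balance=$700.00 total_interest=$0.00
After 5 (deposit($100)): balance=$800.00 total_interest=$0.00
After 6 (deposit($1000)): balance=$1800.00 total_interest=$0.00
After 7 (year_end (apply 12% annual interest)): balance=$2016.00 total_interest=$216.00
After 8 (year_end (apply 12% annual interest)): balance=$2257.92 total_interest=$457.92
After 9 (month_end (apply 2% monthly interest)): balance=$2303.07 total_interest=$503.07
After 10 (month_end (apply 2% monthly interest)): balance=$2349.13 total_interest=$549.13
After 11 (withdraw($300)): balance=$2049.13 total_interest=$549.13
After 12 (year_end (apply 12% annual interest)): balance=$2295.02 total_interest=$795.02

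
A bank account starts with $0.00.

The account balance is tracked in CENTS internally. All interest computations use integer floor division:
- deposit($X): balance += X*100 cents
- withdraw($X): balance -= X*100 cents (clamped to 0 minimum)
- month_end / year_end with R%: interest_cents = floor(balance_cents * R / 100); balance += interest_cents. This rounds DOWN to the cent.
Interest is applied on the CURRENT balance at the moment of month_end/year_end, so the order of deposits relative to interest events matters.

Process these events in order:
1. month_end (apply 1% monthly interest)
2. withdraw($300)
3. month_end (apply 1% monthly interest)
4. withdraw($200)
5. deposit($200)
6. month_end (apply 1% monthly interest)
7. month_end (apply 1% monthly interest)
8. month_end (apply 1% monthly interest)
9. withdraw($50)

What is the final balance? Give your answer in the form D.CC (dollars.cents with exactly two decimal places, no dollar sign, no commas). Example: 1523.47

Answer: 156.06

Derivation:
After 1 (month_end (apply 1% monthly interest)): balance=$0.00 total_interest=$0.00
After 2 (withdraw($300)): balance=$0.00 total_interest=$0.00
After 3 (month_end (apply 1% monthly interest)): balance=$0.00 total_interest=$0.00
After 4 (withdraw($200)): balance=$0.00 total_interest=$0.00
After 5 (deposit($200)): balance=$200.00 total_interest=$0.00
After 6 (month_end (apply 1% monthly interest)): balance=$202.00 total_interest=$2.00
After 7 (month_end (apply 1% monthly interest)): balance=$204.02 total_interest=$4.02
After 8 (month_end (apply 1% monthly interest)): balance=$206.06 total_interest=$6.06
After 9 (withdraw($50)): balance=$156.06 total_interest=$6.06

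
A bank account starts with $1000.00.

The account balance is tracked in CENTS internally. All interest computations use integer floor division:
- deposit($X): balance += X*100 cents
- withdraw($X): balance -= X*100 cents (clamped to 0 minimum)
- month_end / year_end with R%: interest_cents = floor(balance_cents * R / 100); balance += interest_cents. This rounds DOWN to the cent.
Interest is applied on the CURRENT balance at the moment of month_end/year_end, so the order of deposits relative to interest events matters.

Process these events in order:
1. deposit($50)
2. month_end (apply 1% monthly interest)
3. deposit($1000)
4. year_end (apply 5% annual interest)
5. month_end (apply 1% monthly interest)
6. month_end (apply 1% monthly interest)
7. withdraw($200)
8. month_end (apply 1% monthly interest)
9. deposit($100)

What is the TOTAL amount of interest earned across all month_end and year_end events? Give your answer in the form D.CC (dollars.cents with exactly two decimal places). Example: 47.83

Answer: 177.07

Derivation:
After 1 (deposit($50)): balance=$1050.00 total_interest=$0.00
After 2 (month_end (apply 1% monthly interest)): balance=$1060.50 total_interest=$10.50
After 3 (deposit($1000)): balance=$2060.50 total_interest=$10.50
After 4 (year_end (apply 5% annual interest)): balance=$2163.52 total_interest=$113.52
After 5 (month_end (apply 1% monthly interest)): balance=$2185.15 total_interest=$135.15
After 6 (month_end (apply 1% monthly interest)): balance=$2207.00 total_interest=$157.00
After 7 (withdraw($200)): balance=$2007.00 total_interest=$157.00
After 8 (month_end (apply 1% monthly interest)): balance=$2027.07 total_interest=$177.07
After 9 (deposit($100)): balance=$2127.07 total_interest=$177.07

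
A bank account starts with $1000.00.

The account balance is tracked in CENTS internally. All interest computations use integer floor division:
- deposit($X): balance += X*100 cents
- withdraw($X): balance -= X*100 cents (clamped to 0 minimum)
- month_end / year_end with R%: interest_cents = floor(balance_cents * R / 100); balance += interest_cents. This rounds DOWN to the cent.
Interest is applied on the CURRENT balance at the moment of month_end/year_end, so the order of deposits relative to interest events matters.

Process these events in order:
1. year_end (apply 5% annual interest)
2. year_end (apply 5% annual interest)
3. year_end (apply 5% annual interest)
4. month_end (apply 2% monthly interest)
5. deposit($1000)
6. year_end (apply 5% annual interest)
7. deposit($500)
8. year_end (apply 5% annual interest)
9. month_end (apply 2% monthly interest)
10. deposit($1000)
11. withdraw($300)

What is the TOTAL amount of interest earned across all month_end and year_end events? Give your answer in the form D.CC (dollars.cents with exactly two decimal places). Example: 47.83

Answer: 487.87

Derivation:
After 1 (year_end (apply 5% annual interest)): balance=$1050.00 total_interest=$50.00
After 2 (year_end (apply 5% annual interest)): balance=$1102.50 total_interest=$102.50
After 3 (year_end (apply 5% annual interest)): balance=$1157.62 total_interest=$157.62
After 4 (month_end (apply 2% monthly interest)): balance=$1180.77 total_interest=$180.77
After 5 (deposit($1000)): balance=$2180.77 total_interest=$180.77
After 6 (year_end (apply 5% annual interest)): balance=$2289.80 total_interest=$289.80
After 7 (deposit($500)): balance=$2789.80 total_interest=$289.80
After 8 (year_end (apply 5% annual interest)): balance=$2929.29 total_interest=$429.29
After 9 (month_end (apply 2% monthly interest)): balance=$2987.87 total_interest=$487.87
After 10 (deposit($1000)): balance=$3987.87 total_interest=$487.87
After 11 (withdraw($300)): balance=$3687.87 total_interest=$487.87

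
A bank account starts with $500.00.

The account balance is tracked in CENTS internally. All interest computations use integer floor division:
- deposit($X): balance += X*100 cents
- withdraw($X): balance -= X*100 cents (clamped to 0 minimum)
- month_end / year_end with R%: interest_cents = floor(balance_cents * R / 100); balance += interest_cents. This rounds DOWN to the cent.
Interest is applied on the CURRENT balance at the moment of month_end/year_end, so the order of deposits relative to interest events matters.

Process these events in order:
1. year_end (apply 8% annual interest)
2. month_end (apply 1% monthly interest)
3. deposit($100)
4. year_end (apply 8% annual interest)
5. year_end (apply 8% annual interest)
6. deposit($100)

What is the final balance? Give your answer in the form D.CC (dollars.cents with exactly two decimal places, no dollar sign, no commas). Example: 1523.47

Answer: 852.79

Derivation:
After 1 (year_end (apply 8% annual interest)): balance=$540.00 total_interest=$40.00
After 2 (month_end (apply 1% monthly interest)): balance=$545.40 total_interest=$45.40
After 3 (deposit($100)): balance=$645.40 total_interest=$45.40
After 4 (year_end (apply 8% annual interest)): balance=$697.03 total_interest=$97.03
After 5 (year_end (apply 8% annual interest)): balance=$752.79 total_interest=$152.79
After 6 (deposit($100)): balance=$852.79 total_interest=$152.79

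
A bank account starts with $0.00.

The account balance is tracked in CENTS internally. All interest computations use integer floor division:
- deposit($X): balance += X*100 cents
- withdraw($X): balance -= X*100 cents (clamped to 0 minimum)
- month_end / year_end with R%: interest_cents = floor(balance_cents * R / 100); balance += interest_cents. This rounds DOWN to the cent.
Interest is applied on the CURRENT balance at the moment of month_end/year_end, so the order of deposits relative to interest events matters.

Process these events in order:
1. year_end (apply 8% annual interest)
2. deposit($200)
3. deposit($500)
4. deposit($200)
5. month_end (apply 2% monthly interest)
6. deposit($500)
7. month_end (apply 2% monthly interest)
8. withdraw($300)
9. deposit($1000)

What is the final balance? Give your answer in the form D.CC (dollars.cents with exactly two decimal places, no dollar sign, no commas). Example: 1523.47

Answer: 2146.36

Derivation:
After 1 (year_end (apply 8% annual interest)): balance=$0.00 total_interest=$0.00
After 2 (deposit($200)): balance=$200.00 total_interest=$0.00
After 3 (deposit($500)): balance=$700.00 total_interest=$0.00
After 4 (deposit($200)): balance=$900.00 total_interest=$0.00
After 5 (month_end (apply 2% monthly interest)): balance=$918.00 total_interest=$18.00
After 6 (deposit($500)): balance=$1418.00 total_interest=$18.00
After 7 (month_end (apply 2% monthly interest)): balance=$1446.36 total_interest=$46.36
After 8 (withdraw($300)): balance=$1146.36 total_interest=$46.36
After 9 (deposit($1000)): balance=$2146.36 total_interest=$46.36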